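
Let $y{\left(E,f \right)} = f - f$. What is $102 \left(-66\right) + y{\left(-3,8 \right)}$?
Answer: $-6732$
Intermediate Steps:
$y{\left(E,f \right)} = 0$
$102 \left(-66\right) + y{\left(-3,8 \right)} = 102 \left(-66\right) + 0 = -6732 + 0 = -6732$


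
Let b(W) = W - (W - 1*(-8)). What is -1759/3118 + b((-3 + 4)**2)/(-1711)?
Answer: -2984705/5334898 ≈ -0.55947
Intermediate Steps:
b(W) = -8 (b(W) = W - (W + 8) = W - (8 + W) = W + (-8 - W) = -8)
-1759/3118 + b((-3 + 4)**2)/(-1711) = -1759/3118 - 8/(-1711) = -1759*1/3118 - 8*(-1/1711) = -1759/3118 + 8/1711 = -2984705/5334898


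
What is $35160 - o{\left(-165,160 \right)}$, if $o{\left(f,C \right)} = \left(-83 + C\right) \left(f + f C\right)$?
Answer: $2080665$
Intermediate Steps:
$o{\left(f,C \right)} = \left(-83 + C\right) \left(f + C f\right)$
$35160 - o{\left(-165,160 \right)} = 35160 - - 165 \left(-83 + 160^{2} - 13120\right) = 35160 - - 165 \left(-83 + 25600 - 13120\right) = 35160 - \left(-165\right) 12397 = 35160 - -2045505 = 35160 + 2045505 = 2080665$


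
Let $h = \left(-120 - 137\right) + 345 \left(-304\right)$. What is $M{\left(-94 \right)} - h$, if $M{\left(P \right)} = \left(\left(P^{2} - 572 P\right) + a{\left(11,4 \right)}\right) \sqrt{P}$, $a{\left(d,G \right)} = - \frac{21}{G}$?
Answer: $105137 + \frac{250395 i \sqrt{94}}{4} \approx 1.0514 \cdot 10^{5} + 6.0692 \cdot 10^{5} i$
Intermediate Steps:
$h = -105137$ ($h = \left(-120 - 137\right) - 104880 = -257 - 104880 = -105137$)
$M{\left(P \right)} = \sqrt{P} \left(- \frac{21}{4} + P^{2} - 572 P\right)$ ($M{\left(P \right)} = \left(\left(P^{2} - 572 P\right) - \frac{21}{4}\right) \sqrt{P} = \left(- \frac{21}{4} + P^{2} - 572 P\right) \sqrt{P} = \sqrt{P} \left(- \frac{21}{4} + P^{2} - 572 P\right)$)
$M{\left(-94 \right)} - h = \sqrt{-94} \left(- \frac{21}{4} + \left(-94\right)^{2} - -53768\right) - -105137 = i \sqrt{94} \left(- \frac{21}{4} + 8836 + 53768\right) + 105137 = i \sqrt{94} \cdot \frac{250395}{4} + 105137 = \frac{250395 i \sqrt{94}}{4} + 105137 = 105137 + \frac{250395 i \sqrt{94}}{4}$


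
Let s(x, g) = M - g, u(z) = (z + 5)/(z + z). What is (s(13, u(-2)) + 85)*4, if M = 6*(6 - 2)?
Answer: 439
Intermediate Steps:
u(z) = (5 + z)/(2*z) (u(z) = (5 + z)/((2*z)) = (5 + z)*(1/(2*z)) = (5 + z)/(2*z))
M = 24 (M = 6*4 = 24)
s(x, g) = 24 - g
(s(13, u(-2)) + 85)*4 = ((24 - (5 - 2)/(2*(-2))) + 85)*4 = ((24 - (-1)*3/(2*2)) + 85)*4 = ((24 - 1*(-¾)) + 85)*4 = ((24 + ¾) + 85)*4 = (99/4 + 85)*4 = (439/4)*4 = 439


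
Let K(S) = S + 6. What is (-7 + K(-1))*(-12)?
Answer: 24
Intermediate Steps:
K(S) = 6 + S
(-7 + K(-1))*(-12) = (-7 + (6 - 1))*(-12) = (-7 + 5)*(-12) = -2*(-12) = 24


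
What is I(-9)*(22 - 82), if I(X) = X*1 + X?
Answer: 1080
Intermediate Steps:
I(X) = 2*X (I(X) = X + X = 2*X)
I(-9)*(22 - 82) = (2*(-9))*(22 - 82) = -18*(-60) = 1080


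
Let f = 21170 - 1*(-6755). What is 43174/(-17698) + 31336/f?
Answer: -325524711/247108325 ≈ -1.3173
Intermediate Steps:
f = 27925 (f = 21170 + 6755 = 27925)
43174/(-17698) + 31336/f = 43174/(-17698) + 31336/27925 = 43174*(-1/17698) + 31336*(1/27925) = -21587/8849 + 31336/27925 = -325524711/247108325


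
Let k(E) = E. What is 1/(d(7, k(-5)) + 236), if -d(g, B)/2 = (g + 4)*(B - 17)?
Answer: 1/720 ≈ 0.0013889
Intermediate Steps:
d(g, B) = -2*(-17 + B)*(4 + g) (d(g, B) = -2*(g + 4)*(B - 17) = -2*(4 + g)*(-17 + B) = -2*(-17 + B)*(4 + g))
1/(d(7, k(-5)) + 236) = 1/((136 - 8*(-5) + 34*7 - 2*(-5)*7) + 236) = 1/((136 + 40 + 238 + 70) + 236) = 1/(484 + 236) = 1/720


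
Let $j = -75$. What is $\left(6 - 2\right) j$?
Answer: $-300$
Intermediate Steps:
$\left(6 - 2\right) j = \left(6 - 2\right) \left(-75\right) = 4 \left(-75\right) = -300$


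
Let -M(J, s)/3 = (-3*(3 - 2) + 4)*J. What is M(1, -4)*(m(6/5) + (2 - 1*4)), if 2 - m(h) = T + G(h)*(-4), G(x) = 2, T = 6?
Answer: -6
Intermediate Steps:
M(J, s) = -3*J (M(J, s) = -3*(-3*(3 - 2) + 4)*J = -3*(-3*1 + 4)*J = -3*(-3 + 4)*J = -3*J)
m(h) = 4 (m(h) = 2 - (6 + 2*(-4)) = 2 - (6 - 8) = 2 - 1*(-2) = 2 + 2 = 4)
M(1, -4)*(m(6/5) + (2 - 1*4)) = (-3*1)*(4 + (2 - 1*4)) = -3*(4 + (2 - 4)) = -3*(4 - 2) = -3*2 = -6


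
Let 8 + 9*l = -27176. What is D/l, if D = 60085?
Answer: -540765/27184 ≈ -19.893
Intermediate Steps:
l = -27184/9 (l = -8/9 + (1/9)*(-27176) = -8/9 - 27176/9 = -27184/9 ≈ -3020.4)
D/l = 60085/(-27184/9) = 60085*(-9/27184) = -540765/27184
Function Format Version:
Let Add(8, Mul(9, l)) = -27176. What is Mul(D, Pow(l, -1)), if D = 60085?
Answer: Rational(-540765, 27184) ≈ -19.893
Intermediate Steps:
l = Rational(-27184, 9) (l = Add(Rational(-8, 9), Mul(Rational(1, 9), -27176)) = Add(Rational(-8, 9), Rational(-27176, 9)) = Rational(-27184, 9) ≈ -3020.4)
Mul(D, Pow(l, -1)) = Mul(60085, Pow(Rational(-27184, 9), -1)) = Mul(60085, Rational(-9, 27184)) = Rational(-540765, 27184)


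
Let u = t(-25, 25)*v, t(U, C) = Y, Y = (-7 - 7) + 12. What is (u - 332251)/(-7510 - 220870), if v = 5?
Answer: 332261/228380 ≈ 1.4549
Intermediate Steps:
Y = -2 (Y = -14 + 12 = -2)
t(U, C) = -2
u = -10 (u = -2*5 = -10)
(u - 332251)/(-7510 - 220870) = (-10 - 332251)/(-7510 - 220870) = -332261/(-228380) = -332261*(-1/228380) = 332261/228380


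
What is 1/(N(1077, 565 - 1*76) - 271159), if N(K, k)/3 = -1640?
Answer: -1/276079 ≈ -3.6221e-6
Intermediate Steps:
N(K, k) = -4920 (N(K, k) = 3*(-1640) = -4920)
1/(N(1077, 565 - 1*76) - 271159) = 1/(-4920 - 271159) = 1/(-276079) = -1/276079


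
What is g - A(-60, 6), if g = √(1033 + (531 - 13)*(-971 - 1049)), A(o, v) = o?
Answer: 60 + I*√1045327 ≈ 60.0 + 1022.4*I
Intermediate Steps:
g = I*√1045327 (g = √(1033 + 518*(-2020)) = √(1033 - 1046360) = √(-1045327) = I*√1045327 ≈ 1022.4*I)
g - A(-60, 6) = I*√1045327 - 1*(-60) = I*√1045327 + 60 = 60 + I*√1045327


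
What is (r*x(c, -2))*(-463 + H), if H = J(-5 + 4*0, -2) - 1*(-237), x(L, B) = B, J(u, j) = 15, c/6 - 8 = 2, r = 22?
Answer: 9284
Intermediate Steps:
c = 60 (c = 48 + 6*2 = 48 + 12 = 60)
H = 252 (H = 15 - 1*(-237) = 15 + 237 = 252)
(r*x(c, -2))*(-463 + H) = (22*(-2))*(-463 + 252) = -44*(-211) = 9284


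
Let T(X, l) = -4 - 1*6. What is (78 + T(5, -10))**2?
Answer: 4624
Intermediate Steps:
T(X, l) = -10 (T(X, l) = -4 - 6 = -10)
(78 + T(5, -10))**2 = (78 - 10)**2 = 68**2 = 4624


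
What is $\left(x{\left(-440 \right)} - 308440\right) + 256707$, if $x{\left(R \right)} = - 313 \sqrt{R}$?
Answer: $-51733 - 626 i \sqrt{110} \approx -51733.0 - 6565.5 i$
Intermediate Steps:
$\left(x{\left(-440 \right)} - 308440\right) + 256707 = \left(- 313 \sqrt{-440} - 308440\right) + 256707 = \left(- 313 \cdot 2 i \sqrt{110} - 308440\right) + 256707 = \left(- 626 i \sqrt{110} - 308440\right) + 256707 = \left(-308440 - 626 i \sqrt{110}\right) + 256707 = -51733 - 626 i \sqrt{110}$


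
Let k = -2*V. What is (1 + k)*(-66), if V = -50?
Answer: -6666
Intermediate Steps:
k = 100 (k = -2*(-50) = 100)
(1 + k)*(-66) = (1 + 100)*(-66) = 101*(-66) = -6666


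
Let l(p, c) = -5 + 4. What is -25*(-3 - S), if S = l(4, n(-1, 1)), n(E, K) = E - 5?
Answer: 50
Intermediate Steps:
n(E, K) = -5 + E
l(p, c) = -1
S = -1
-25*(-3 - S) = -25*(-3 - 1*(-1)) = -25*(-3 + 1) = -25*(-2) = 50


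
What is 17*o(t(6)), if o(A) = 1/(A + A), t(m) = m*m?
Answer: 17/72 ≈ 0.23611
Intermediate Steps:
t(m) = m**2
o(A) = 1/(2*A)
17*o(t(6)) = 17*(1/(2*(6**2))) = 17*((1/2)/36) = 17*((1/2)*(1/36)) = 17*(1/72) = 17/72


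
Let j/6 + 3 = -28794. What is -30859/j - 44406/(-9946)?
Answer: 3989740553/859244886 ≈ 4.6433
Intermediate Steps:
j = -172782 (j = -18 + 6*(-28794) = -18 - 172764 = -172782)
-30859/j - 44406/(-9946) = -30859/(-172782) - 44406/(-9946) = -30859*(-1/172782) - 44406*(-1/9946) = 30859/172782 + 22203/4973 = 3989740553/859244886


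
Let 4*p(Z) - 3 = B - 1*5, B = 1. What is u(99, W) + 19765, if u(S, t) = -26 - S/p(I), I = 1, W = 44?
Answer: 20135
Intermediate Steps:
p(Z) = -¼ (p(Z) = ¾ + (1 - 1*5)/4 = ¾ + (1 - 5)/4 = ¾ + (¼)*(-4) = ¾ - 1 = -¼)
u(S, t) = -26 + 4*S (u(S, t) = -26 - S/(-¼) = -26 - S*(-4) = -26 - (-4)*S = -26 + 4*S)
u(99, W) + 19765 = (-26 + 4*99) + 19765 = (-26 + 396) + 19765 = 370 + 19765 = 20135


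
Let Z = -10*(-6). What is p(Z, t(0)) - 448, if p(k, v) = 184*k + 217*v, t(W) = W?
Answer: 10592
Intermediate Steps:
Z = 60
p(Z, t(0)) - 448 = (184*60 + 217*0) - 448 = (11040 + 0) - 448 = 11040 - 448 = 10592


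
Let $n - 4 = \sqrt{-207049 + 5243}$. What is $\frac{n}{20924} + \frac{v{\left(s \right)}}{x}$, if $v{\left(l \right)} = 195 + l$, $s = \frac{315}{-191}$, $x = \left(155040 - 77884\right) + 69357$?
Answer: $\frac{221164813}{146384215073} + \frac{i \sqrt{201806}}{20924} \approx 0.0015109 + 0.02147 i$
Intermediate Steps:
$n = 4 + i \sqrt{201806}$ ($n = 4 + \sqrt{-207049 + 5243} = 4 + \sqrt{-201806} = 4 + i \sqrt{201806} \approx 4.0 + 449.23 i$)
$x = 146513$ ($x = 77156 + 69357 = 146513$)
$s = - \frac{315}{191}$ ($s = 315 \left(- \frac{1}{191}\right) = - \frac{315}{191} \approx -1.6492$)
$\frac{n}{20924} + \frac{v{\left(s \right)}}{x} = \frac{4 + i \sqrt{201806}}{20924} + \frac{195 - \frac{315}{191}}{146513} = \left(4 + i \sqrt{201806}\right) \frac{1}{20924} + \frac{36930}{191} \cdot \frac{1}{146513} = \left(\frac{1}{5231} + \frac{i \sqrt{201806}}{20924}\right) + \frac{36930}{27983983} = \frac{221164813}{146384215073} + \frac{i \sqrt{201806}}{20924}$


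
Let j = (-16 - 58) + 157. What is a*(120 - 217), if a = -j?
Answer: 8051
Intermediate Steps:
j = 83 (j = -74 + 157 = 83)
a = -83 (a = -1*83 = -83)
a*(120 - 217) = -83*(120 - 217) = -83*(-97) = 8051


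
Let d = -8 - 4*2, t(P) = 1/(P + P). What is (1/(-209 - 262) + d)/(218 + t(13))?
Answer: -195962/2670099 ≈ -0.073391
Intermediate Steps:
t(P) = 1/(2*P)
d = -16 (d = -8 - 8 = -16)
(1/(-209 - 262) + d)/(218 + t(13)) = (1/(-209 - 262) - 16)/(218 + (½)/13) = (1/(-471) - 16)/(218 + (½)*(1/13)) = (-1/471 - 16)/(218 + 1/26) = -7537/(471*5669/26) = -7537/471*26/5669 = -195962/2670099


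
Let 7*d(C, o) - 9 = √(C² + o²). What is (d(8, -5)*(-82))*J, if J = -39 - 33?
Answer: 53136/7 + 5904*√89/7 ≈ 15548.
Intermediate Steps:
J = -72
d(C, o) = 9/7 + √(C² + o²)/7
(d(8, -5)*(-82))*J = ((9/7 + √(8² + (-5)²)/7)*(-82))*(-72) = ((9/7 + √(64 + 25)/7)*(-82))*(-72) = ((9/7 + √89/7)*(-82))*(-72) = (-738/7 - 82*√89/7)*(-72) = 53136/7 + 5904*√89/7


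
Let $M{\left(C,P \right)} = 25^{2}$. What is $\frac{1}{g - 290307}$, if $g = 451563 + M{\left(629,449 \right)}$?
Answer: $\frac{1}{161881} \approx 6.1774 \cdot 10^{-6}$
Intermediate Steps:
$M{\left(C,P \right)} = 625$
$g = 452188$ ($g = 451563 + 625 = 452188$)
$\frac{1}{g - 290307} = \frac{1}{452188 - 290307} = \frac{1}{161881}$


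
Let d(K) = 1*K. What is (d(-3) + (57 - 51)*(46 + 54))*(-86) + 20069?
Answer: -31273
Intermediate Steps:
d(K) = K
(d(-3) + (57 - 51)*(46 + 54))*(-86) + 20069 = (-3 + (57 - 51)*(46 + 54))*(-86) + 20069 = (-3 + 6*100)*(-86) + 20069 = (-3 + 600)*(-86) + 20069 = 597*(-86) + 20069 = -51342 + 20069 = -31273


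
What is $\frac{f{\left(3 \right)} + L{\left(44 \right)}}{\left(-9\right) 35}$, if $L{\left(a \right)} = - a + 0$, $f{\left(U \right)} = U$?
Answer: $\frac{41}{315} \approx 0.13016$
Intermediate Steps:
$L{\left(a \right)} = - a$
$\frac{f{\left(3 \right)} + L{\left(44 \right)}}{\left(-9\right) 35} = \frac{3 - 44}{\left(-9\right) 35} = \frac{3 - 44}{-315} = \left(-41\right) \left(- \frac{1}{315}\right) = \frac{41}{315}$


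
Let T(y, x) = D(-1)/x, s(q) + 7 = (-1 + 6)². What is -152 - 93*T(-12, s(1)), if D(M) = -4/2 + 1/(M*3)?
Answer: -2519/18 ≈ -139.94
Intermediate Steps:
s(q) = 18 (s(q) = -7 + (-1 + 6)² = -7 + 5² = -7 + 25 = 18)
D(M) = -2 + 1/(3*M) (D(M) = -4*½ + 1/(3*M) = -2 + 1*(1/(3*M)) = -2 + 1/(3*M))
T(y, x) = -7/(3*x) (T(y, x) = (-2 + (⅓)/(-1))/x = (-2 + (⅓)*(-1))/x = (-2 - ⅓)/x = -7/(3*x))
-152 - 93*T(-12, s(1)) = -152 - (-217)/18 = -152 - 93*(-7/54) = -152 + 217/18 = -2519/18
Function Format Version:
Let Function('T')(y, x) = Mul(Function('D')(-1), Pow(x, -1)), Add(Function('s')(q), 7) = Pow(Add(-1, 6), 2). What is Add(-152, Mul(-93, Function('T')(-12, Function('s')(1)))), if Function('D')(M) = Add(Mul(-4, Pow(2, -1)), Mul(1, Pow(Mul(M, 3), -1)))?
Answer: Rational(-2519, 18) ≈ -139.94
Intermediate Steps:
Function('s')(q) = 18 (Function('s')(q) = Add(-7, Pow(Add(-1, 6), 2)) = Add(-7, Pow(5, 2)) = Add(-7, 25) = 18)
Function('D')(M) = Add(-2, Mul(Rational(1, 3), Pow(M, -1))) (Function('D')(M) = Add(Mul(-4, Rational(1, 2)), Mul(1, Pow(Mul(3, M), -1))) = Add(-2, Mul(1, Mul(Rational(1, 3), Pow(M, -1)))) = Add(-2, Mul(Rational(1, 3), Pow(M, -1))))
Function('T')(y, x) = Mul(Rational(-7, 3), Pow(x, -1)) (Function('T')(y, x) = Mul(Add(-2, Mul(Rational(1, 3), Pow(-1, -1))), Pow(x, -1)) = Mul(Add(-2, Mul(Rational(1, 3), -1)), Pow(x, -1)) = Mul(Add(-2, Rational(-1, 3)), Pow(x, -1)) = Mul(Rational(-7, 3), Pow(x, -1)))
Add(-152, Mul(-93, Function('T')(-12, Function('s')(1)))) = Add(-152, Mul(-93, Mul(Rational(-7, 3), Pow(18, -1)))) = Add(-152, Mul(-93, Mul(Rational(-7, 3), Rational(1, 18)))) = Add(-152, Mul(-93, Rational(-7, 54))) = Add(-152, Rational(217, 18)) = Rational(-2519, 18)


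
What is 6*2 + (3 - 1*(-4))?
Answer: 19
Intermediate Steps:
6*2 + (3 - 1*(-4)) = 12 + (3 + 4) = 12 + 7 = 19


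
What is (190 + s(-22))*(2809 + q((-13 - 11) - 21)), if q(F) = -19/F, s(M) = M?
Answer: 7079744/15 ≈ 4.7198e+5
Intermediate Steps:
(190 + s(-22))*(2809 + q((-13 - 11) - 21)) = (190 - 22)*(2809 - 19/((-13 - 11) - 21)) = 168*(2809 - 19/(-24 - 21)) = 168*(2809 - 19/(-45)) = 168*(2809 - 19*(-1/45)) = 168*(2809 + 19/45) = 168*(126424/45) = 7079744/15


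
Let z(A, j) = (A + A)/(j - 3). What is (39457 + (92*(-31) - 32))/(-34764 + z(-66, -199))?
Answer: -1231291/1170366 ≈ -1.0521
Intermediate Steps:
z(A, j) = 2*A/(-3 + j) (z(A, j) = (2*A)/(-3 + j) = 2*A/(-3 + j))
(39457 + (92*(-31) - 32))/(-34764 + z(-66, -199)) = (39457 + (92*(-31) - 32))/(-34764 + 2*(-66)/(-3 - 199)) = (39457 + (-2852 - 32))/(-34764 + 2*(-66)/(-202)) = (39457 - 2884)/(-34764 + 2*(-66)*(-1/202)) = 36573/(-34764 + 66/101) = 36573/(-3511098/101) = 36573*(-101/3511098) = -1231291/1170366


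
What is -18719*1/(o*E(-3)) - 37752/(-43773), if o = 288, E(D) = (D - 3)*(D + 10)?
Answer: 425344993/176492736 ≈ 2.4100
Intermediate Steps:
E(D) = (-3 + D)*(10 + D)
-18719*1/(o*E(-3)) - 37752/(-43773) = -18719*1/(288*(-30 + (-3)² + 7*(-3))) - 37752/(-43773) = -18719*1/(288*(-30 + 9 - 21)) - 37752*(-1/43773) = -18719/(288*(-42)) + 12584/14591 = -18719/(-12096) + 12584/14591 = -18719*(-1/12096) + 12584/14591 = 18719/12096 + 12584/14591 = 425344993/176492736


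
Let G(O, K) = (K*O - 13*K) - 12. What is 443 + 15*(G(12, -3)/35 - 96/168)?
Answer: 3014/7 ≈ 430.57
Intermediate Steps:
G(O, K) = -12 - 13*K + K*O (G(O, K) = (-13*K + K*O) - 12 = -12 - 13*K + K*O)
443 + 15*(G(12, -3)/35 - 96/168) = 443 + 15*((-12 - 13*(-3) - 3*12)/35 - 96/168) = 443 + 15*((-12 + 39 - 36)*(1/35) - 96*1/168) = 443 + 15*(-9*1/35 - 4/7) = 443 + 15*(-9/35 - 4/7) = 443 + 15*(-29/35) = 443 - 87/7 = 3014/7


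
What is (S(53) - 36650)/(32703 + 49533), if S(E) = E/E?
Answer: -36649/82236 ≈ -0.44566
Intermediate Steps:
S(E) = 1
(S(53) - 36650)/(32703 + 49533) = (1 - 36650)/(32703 + 49533) = -36649/82236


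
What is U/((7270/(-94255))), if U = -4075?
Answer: 76817825/1454 ≈ 52832.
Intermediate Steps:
U/((7270/(-94255))) = -4075/(7270/(-94255)) = -4075/(7270*(-1/94255)) = -4075/(-1454/18851) = -4075*(-18851/1454) = 76817825/1454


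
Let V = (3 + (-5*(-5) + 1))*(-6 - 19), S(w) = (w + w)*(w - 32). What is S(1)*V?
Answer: 44950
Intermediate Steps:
S(w) = 2*w*(-32 + w) (S(w) = (2*w)*(-32 + w) = 2*w*(-32 + w))
V = -725 (V = (3 + (25 + 1))*(-25) = (3 + 26)*(-25) = 29*(-25) = -725)
S(1)*V = (2*1*(-32 + 1))*(-725) = (2*1*(-31))*(-725) = -62*(-725) = 44950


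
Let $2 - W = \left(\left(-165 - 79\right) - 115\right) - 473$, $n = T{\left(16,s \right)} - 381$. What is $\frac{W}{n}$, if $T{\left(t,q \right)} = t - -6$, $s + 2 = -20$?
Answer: $- \frac{834}{359} \approx -2.3231$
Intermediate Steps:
$s = -22$ ($s = -2 - 20 = -22$)
$T{\left(t,q \right)} = 6 + t$ ($T{\left(t,q \right)} = t + 6 = 6 + t$)
$n = -359$ ($n = \left(6 + 16\right) - 381 = 22 - 381 = -359$)
$W = 834$ ($W = 2 - \left(\left(\left(-165 - 79\right) - 115\right) - 473\right) = 2 - \left(\left(-244 - 115\right) - 473\right) = 2 - \left(-359 - 473\right) = 2 - -832 = 2 + 832 = 834$)
$\frac{W}{n} = \frac{834}{-359} = 834 \left(- \frac{1}{359}\right) = - \frac{834}{359}$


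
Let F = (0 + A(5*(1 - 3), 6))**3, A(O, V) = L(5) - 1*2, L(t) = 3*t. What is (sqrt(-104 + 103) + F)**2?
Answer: (2197 + I)**2 ≈ 4.8268e+6 + 4.39e+3*I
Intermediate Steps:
A(O, V) = 13 (A(O, V) = 3*5 - 1*2 = 15 - 2 = 13)
F = 2197 (F = (0 + 13)**3 = 13**3 = 2197)
(sqrt(-104 + 103) + F)**2 = (sqrt(-104 + 103) + 2197)**2 = (sqrt(-1) + 2197)**2 = (I + 2197)**2 = (2197 + I)**2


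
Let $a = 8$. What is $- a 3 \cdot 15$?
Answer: $-360$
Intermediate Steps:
$- a 3 \cdot 15 = \left(-1\right) 8 \cdot 3 \cdot 15 = \left(-8\right) 3 \cdot 15 = \left(-24\right) 15 = -360$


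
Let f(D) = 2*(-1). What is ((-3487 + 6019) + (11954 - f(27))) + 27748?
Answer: 42236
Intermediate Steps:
f(D) = -2
((-3487 + 6019) + (11954 - f(27))) + 27748 = ((-3487 + 6019) + (11954 - 1*(-2))) + 27748 = (2532 + (11954 + 2)) + 27748 = (2532 + 11956) + 27748 = 14488 + 27748 = 42236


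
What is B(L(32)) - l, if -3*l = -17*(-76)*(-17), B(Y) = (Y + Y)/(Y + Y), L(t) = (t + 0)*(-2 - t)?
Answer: -21961/3 ≈ -7320.3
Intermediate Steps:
L(t) = t*(-2 - t)
B(Y) = 1 (B(Y) = (2*Y)/((2*Y)) = (2*Y)*(1/(2*Y)) = 1)
l = 21964/3 (l = -(-17*(-76))*(-17)/3 = -1292*(-17)/3 = -⅓*(-21964) = 21964/3 ≈ 7321.3)
B(L(32)) - l = 1 - 1*21964/3 = 1 - 21964/3 = -21961/3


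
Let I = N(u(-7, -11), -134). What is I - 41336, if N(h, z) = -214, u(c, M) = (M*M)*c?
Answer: -41550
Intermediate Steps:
u(c, M) = c*M² (u(c, M) = M²*c = c*M²)
I = -214
I - 41336 = -214 - 41336 = -41550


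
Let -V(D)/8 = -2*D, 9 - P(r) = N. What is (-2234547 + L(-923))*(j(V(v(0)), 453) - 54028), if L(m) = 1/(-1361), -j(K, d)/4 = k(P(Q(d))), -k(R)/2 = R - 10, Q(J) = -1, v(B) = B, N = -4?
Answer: 164237962145872/1361 ≈ 1.2067e+11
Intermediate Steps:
P(r) = 13 (P(r) = 9 - 1*(-4) = 9 + 4 = 13)
V(D) = 16*D (V(D) = -(-16)*D = 16*D)
k(R) = 20 - 2*R (k(R) = -2*(R - 10) = -2*(-10 + R) = 20 - 2*R)
j(K, d) = 24 (j(K, d) = -4*(20 - 2*13) = -4*(20 - 26) = -4*(-6) = 24)
L(m) = -1/1361
(-2234547 + L(-923))*(j(V(v(0)), 453) - 54028) = (-2234547 - 1/1361)*(24 - 54028) = -3041218468/1361*(-54004) = 164237962145872/1361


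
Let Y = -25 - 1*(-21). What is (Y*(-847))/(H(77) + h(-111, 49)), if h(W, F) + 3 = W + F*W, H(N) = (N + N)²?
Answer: 3388/18163 ≈ 0.18653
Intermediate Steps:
H(N) = 4*N² (H(N) = (2*N)² = 4*N²)
h(W, F) = -3 + W + F*W (h(W, F) = -3 + (W + F*W) = -3 + W + F*W)
Y = -4 (Y = -25 + 21 = -4)
(Y*(-847))/(H(77) + h(-111, 49)) = (-4*(-847))/(4*77² + (-3 - 111 + 49*(-111))) = 3388/(4*5929 + (-3 - 111 - 5439)) = 3388/(23716 - 5553) = 3388/18163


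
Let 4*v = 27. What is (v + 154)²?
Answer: 413449/16 ≈ 25841.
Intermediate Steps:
v = 27/4 (v = (¼)*27 = 27/4 ≈ 6.7500)
(v + 154)² = (27/4 + 154)² = (643/4)² = 413449/16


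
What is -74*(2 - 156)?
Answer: 11396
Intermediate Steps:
-74*(2 - 156) = -74*(-154) = 11396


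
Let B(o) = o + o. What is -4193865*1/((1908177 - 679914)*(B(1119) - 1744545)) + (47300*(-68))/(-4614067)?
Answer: 764794605288694595/1097128351386544183 ≈ 0.69709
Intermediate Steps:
B(o) = 2*o
-4193865*1/((1908177 - 679914)*(B(1119) - 1744545)) + (47300*(-68))/(-4614067) = -4193865*1/((1908177 - 679914)*(2*1119 - 1744545)) + (47300*(-68))/(-4614067) = -4193865*1/(1228263*(2238 - 1744545)) - 3216400*(-1/4614067) = -4193865/((-1742307*1228263)) + 3216400/4614067 = -4193865/(-2140011222741) + 3216400/4614067 = -4193865*(-1/2140011222741) + 3216400/4614067 = 465985/237779024749 + 3216400/4614067 = 764794605288694595/1097128351386544183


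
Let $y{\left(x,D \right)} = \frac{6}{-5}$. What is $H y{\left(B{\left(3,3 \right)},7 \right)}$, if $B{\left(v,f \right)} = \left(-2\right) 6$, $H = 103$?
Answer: $- \frac{618}{5} \approx -123.6$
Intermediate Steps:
$B{\left(v,f \right)} = -12$
$y{\left(x,D \right)} = - \frac{6}{5}$ ($y{\left(x,D \right)} = 6 \left(- \frac{1}{5}\right) = - \frac{6}{5}$)
$H y{\left(B{\left(3,3 \right)},7 \right)} = 103 \left(- \frac{6}{5}\right) = - \frac{618}{5}$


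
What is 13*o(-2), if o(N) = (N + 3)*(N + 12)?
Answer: 130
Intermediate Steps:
o(N) = (3 + N)*(12 + N)
13*o(-2) = 13*(36 + (-2)² + 15*(-2)) = 13*(36 + 4 - 30) = 13*10 = 130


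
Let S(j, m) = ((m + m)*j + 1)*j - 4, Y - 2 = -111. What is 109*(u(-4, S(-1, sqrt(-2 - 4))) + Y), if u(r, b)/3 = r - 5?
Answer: -14824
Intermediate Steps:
Y = -109 (Y = 2 - 111 = -109)
S(j, m) = -4 + j*(1 + 2*j*m) (S(j, m) = ((2*m)*j + 1)*j - 4 = (2*j*m + 1)*j - 4 = (1 + 2*j*m)*j - 4 = j*(1 + 2*j*m) - 4 = -4 + j*(1 + 2*j*m))
u(r, b) = -15 + 3*r (u(r, b) = 3*(r - 5) = 3*(-5 + r) = -15 + 3*r)
109*(u(-4, S(-1, sqrt(-2 - 4))) + Y) = 109*((-15 + 3*(-4)) - 109) = 109*((-15 - 12) - 109) = 109*(-27 - 109) = 109*(-136) = -14824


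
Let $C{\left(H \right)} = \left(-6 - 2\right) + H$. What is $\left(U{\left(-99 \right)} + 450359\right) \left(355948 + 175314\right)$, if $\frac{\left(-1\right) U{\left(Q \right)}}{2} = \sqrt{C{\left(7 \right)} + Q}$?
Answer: $239258623058 - 10625240 i \approx 2.3926 \cdot 10^{11} - 1.0625 \cdot 10^{7} i$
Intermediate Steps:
$C{\left(H \right)} = -8 + H$
$U{\left(Q \right)} = - 2 \sqrt{-1 + Q}$ ($U{\left(Q \right)} = - 2 \sqrt{\left(-8 + 7\right) + Q} = - 2 \sqrt{-1 + Q}$)
$\left(U{\left(-99 \right)} + 450359\right) \left(355948 + 175314\right) = \left(- 2 \sqrt{-1 - 99} + 450359\right) \left(355948 + 175314\right) = \left(- 2 \sqrt{-100} + 450359\right) 531262 = \left(- 2 \cdot 10 i + 450359\right) 531262 = \left(- 20 i + 450359\right) 531262 = \left(450359 - 20 i\right) 531262 = 239258623058 - 10625240 i$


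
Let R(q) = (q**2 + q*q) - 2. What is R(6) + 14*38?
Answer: 602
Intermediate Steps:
R(q) = -2 + 2*q**2 (R(q) = (q**2 + q**2) - 2 = 2*q**2 - 2 = -2 + 2*q**2)
R(6) + 14*38 = (-2 + 2*6**2) + 14*38 = (-2 + 2*36) + 532 = (-2 + 72) + 532 = 70 + 532 = 602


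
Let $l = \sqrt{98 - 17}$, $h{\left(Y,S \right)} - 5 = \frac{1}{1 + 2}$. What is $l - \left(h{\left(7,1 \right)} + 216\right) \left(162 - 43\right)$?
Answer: $- \frac{78989}{3} \approx -26330.0$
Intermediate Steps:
$h{\left(Y,S \right)} = \frac{16}{3}$ ($h{\left(Y,S \right)} = 5 + \frac{1}{1 + 2} = 5 + \frac{1}{3} = \frac{16}{3}$)
$l = 9$ ($l = \sqrt{81} = 9$)
$l - \left(h{\left(7,1 \right)} + 216\right) \left(162 - 43\right) = 9 - \left(\frac{16}{3} + 216\right) \left(162 - 43\right) = 9 - \frac{664}{3} \cdot 119 = 9 - \frac{79016}{3} = - \frac{78989}{3}$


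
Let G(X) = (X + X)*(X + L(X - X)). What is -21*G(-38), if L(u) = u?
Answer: -60648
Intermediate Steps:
G(X) = 2*X² (G(X) = (X + X)*(X + (X - X)) = (2*X)*(X + 0) = (2*X)*X = 2*X²)
-21*G(-38) = -42*(-38)² = -42*1444 = -21*2888 = -60648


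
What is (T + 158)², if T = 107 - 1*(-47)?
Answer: 97344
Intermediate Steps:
T = 154 (T = 107 + 47 = 154)
(T + 158)² = (154 + 158)² = 312² = 97344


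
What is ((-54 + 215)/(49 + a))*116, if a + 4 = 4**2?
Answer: 18676/61 ≈ 306.16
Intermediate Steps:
a = 12 (a = -4 + 4**2 = -4 + 16 = 12)
((-54 + 215)/(49 + a))*116 = ((-54 + 215)/(49 + 12))*116 = (161/61)*116 = 18676/61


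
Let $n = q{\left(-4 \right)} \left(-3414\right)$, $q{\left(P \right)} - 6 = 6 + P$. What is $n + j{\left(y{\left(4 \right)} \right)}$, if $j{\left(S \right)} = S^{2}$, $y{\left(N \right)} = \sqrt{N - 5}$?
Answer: $-27313$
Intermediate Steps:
$q{\left(P \right)} = 12 + P$ ($q{\left(P \right)} = 6 + \left(6 + P\right) = 12 + P$)
$y{\left(N \right)} = \sqrt{-5 + N}$
$n = -27312$ ($n = \left(12 - 4\right) \left(-3414\right) = 8 \left(-3414\right) = -27312$)
$n + j{\left(y{\left(4 \right)} \right)} = -27312 + \left(\sqrt{-5 + 4}\right)^{2} = -27312 + \left(\sqrt{-1}\right)^{2} = -27312 + i^{2} = -27312 - 1 = -27313$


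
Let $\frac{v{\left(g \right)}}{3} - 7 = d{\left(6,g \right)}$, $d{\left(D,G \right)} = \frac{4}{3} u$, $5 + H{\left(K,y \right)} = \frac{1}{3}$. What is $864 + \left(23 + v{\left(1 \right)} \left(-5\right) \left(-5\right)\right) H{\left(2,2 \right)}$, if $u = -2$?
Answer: $-760$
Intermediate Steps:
$H{\left(K,y \right)} = - \frac{14}{3}$ ($H{\left(K,y \right)} = -5 + \frac{1}{3} = - \frac{14}{3}$)
$d{\left(D,G \right)} = - \frac{8}{3}$ ($d{\left(D,G \right)} = \frac{4}{3} \left(-2\right) = - \frac{8}{3}$)
$v{\left(g \right)} = 13$ ($v{\left(g \right)} = 21 + 3 \left(- \frac{8}{3}\right) = 21 - 8 = 13$)
$864 + \left(23 + v{\left(1 \right)} \left(-5\right) \left(-5\right)\right) H{\left(2,2 \right)} = 864 + \left(23 + 13 \left(-5\right) \left(-5\right)\right) \left(- \frac{14}{3}\right) = 864 + \left(23 - -325\right) \left(- \frac{14}{3}\right) = 864 + \left(23 + 325\right) \left(- \frac{14}{3}\right) = 864 + 348 \left(- \frac{14}{3}\right) = 864 - 1624 = -760$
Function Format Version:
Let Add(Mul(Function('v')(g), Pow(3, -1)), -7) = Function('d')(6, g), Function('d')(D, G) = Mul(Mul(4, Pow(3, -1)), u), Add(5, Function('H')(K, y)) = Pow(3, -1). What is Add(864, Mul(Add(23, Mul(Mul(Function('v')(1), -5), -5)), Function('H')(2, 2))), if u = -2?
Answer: -760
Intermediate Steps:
Function('H')(K, y) = Rational(-14, 3) (Function('H')(K, y) = Add(-5, Pow(3, -1)) = Add(-5, Rational(1, 3)) = Rational(-14, 3))
Function('d')(D, G) = Rational(-8, 3) (Function('d')(D, G) = Mul(Mul(4, Pow(3, -1)), -2) = Mul(Mul(4, Rational(1, 3)), -2) = Mul(Rational(4, 3), -2) = Rational(-8, 3))
Function('v')(g) = 13 (Function('v')(g) = Add(21, Mul(3, Rational(-8, 3))) = Add(21, -8) = 13)
Add(864, Mul(Add(23, Mul(Mul(Function('v')(1), -5), -5)), Function('H')(2, 2))) = Add(864, Mul(Add(23, Mul(Mul(13, -5), -5)), Rational(-14, 3))) = Add(864, Mul(Add(23, Mul(-65, -5)), Rational(-14, 3))) = Add(864, Mul(Add(23, 325), Rational(-14, 3))) = Add(864, Mul(348, Rational(-14, 3))) = Add(864, -1624) = -760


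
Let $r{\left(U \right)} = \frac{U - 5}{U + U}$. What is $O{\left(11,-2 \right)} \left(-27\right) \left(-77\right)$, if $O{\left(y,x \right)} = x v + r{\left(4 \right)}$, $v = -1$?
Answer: $\frac{31185}{8} \approx 3898.1$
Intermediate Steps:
$r{\left(U \right)} = \frac{-5 + U}{2 U}$
$O{\left(y,x \right)} = - \frac{1}{8} - x$ ($O{\left(y,x \right)} = x \left(-1\right) + \frac{-5 + 4}{2 \cdot 4} = - x + \frac{1}{2} \cdot \frac{1}{4} \left(-1\right) = - x - \frac{1}{8} = - \frac{1}{8} - x$)
$O{\left(11,-2 \right)} \left(-27\right) \left(-77\right) = \left(- \frac{1}{8} - -2\right) \left(-27\right) \left(-77\right) = \left(- \frac{1}{8} + 2\right) \left(-27\right) \left(-77\right) = \frac{15}{8} \left(-27\right) \left(-77\right) = \left(- \frac{405}{8}\right) \left(-77\right) = \frac{31185}{8}$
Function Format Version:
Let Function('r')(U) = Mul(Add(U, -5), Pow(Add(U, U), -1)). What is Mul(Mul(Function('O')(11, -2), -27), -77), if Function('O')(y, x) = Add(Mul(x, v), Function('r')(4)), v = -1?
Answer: Rational(31185, 8) ≈ 3898.1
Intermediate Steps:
Function('r')(U) = Mul(Rational(1, 2), Pow(U, -1), Add(-5, U)) (Function('r')(U) = Mul(Add(-5, U), Pow(Mul(2, U), -1)) = Mul(Add(-5, U), Mul(Rational(1, 2), Pow(U, -1))) = Mul(Rational(1, 2), Pow(U, -1), Add(-5, U)))
Function('O')(y, x) = Add(Rational(-1, 8), Mul(-1, x)) (Function('O')(y, x) = Add(Mul(x, -1), Mul(Rational(1, 2), Pow(4, -1), Add(-5, 4))) = Add(Mul(-1, x), Mul(Rational(1, 2), Rational(1, 4), -1)) = Add(Mul(-1, x), Rational(-1, 8)) = Add(Rational(-1, 8), Mul(-1, x)))
Mul(Mul(Function('O')(11, -2), -27), -77) = Mul(Mul(Add(Rational(-1, 8), Mul(-1, -2)), -27), -77) = Mul(Mul(Add(Rational(-1, 8), 2), -27), -77) = Mul(Mul(Rational(15, 8), -27), -77) = Mul(Rational(-405, 8), -77) = Rational(31185, 8)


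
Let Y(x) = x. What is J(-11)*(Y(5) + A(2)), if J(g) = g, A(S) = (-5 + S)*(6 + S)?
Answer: 209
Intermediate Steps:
J(-11)*(Y(5) + A(2)) = -11*(5 + (-30 + 2 + 2²)) = -11*(5 + (-30 + 2 + 4)) = -11*(5 - 24) = -11*(-19) = 209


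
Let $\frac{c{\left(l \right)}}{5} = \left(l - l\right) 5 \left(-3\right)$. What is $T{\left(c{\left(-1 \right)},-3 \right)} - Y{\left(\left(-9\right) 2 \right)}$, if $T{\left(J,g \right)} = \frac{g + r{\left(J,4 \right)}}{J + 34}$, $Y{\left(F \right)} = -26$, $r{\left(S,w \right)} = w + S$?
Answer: $\frac{885}{34} \approx 26.029$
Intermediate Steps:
$r{\left(S,w \right)} = S + w$
$c{\left(l \right)} = 0$ ($c{\left(l \right)} = 5 \left(l - l\right) 5 \left(-3\right) = 5 \cdot 0 \cdot 5 \left(-3\right) = 5 \cdot 0 \left(-3\right) = 5 \cdot 0 = 0$)
$T{\left(J,g \right)} = \frac{4 + J + g}{34 + J}$ ($T{\left(J,g \right)} = \frac{g + \left(J + 4\right)}{J + 34} = \frac{g + \left(4 + J\right)}{34 + J} = \frac{4 + J + g}{34 + J}$)
$T{\left(c{\left(-1 \right)},-3 \right)} - Y{\left(\left(-9\right) 2 \right)} = \frac{4 + 0 - 3}{34 + 0} - -26 = \frac{1}{34} \cdot 1 + 26 = \frac{1}{34} + 26 = \frac{885}{34}$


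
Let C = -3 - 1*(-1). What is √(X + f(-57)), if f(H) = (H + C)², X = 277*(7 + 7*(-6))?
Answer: I*√6214 ≈ 78.829*I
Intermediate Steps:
C = -2 (C = -3 + 1 = -2)
X = -9695 (X = 277*(7 - 42) = 277*(-35) = -9695)
f(H) = (-2 + H)² (f(H) = (H - 2)² = (-2 + H)²)
√(X + f(-57)) = √(-9695 + (-2 - 57)²) = √(-9695 + (-59)²) = √(-9695 + 3481) = √(-6214) = I*√6214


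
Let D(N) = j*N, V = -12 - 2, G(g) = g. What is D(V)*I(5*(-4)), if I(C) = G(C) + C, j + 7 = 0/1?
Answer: -3920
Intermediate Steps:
j = -7 (j = -7 + 0/1 = -7 + 0*1 = -7 + 0 = -7)
V = -14
D(N) = -7*N
I(C) = 2*C (I(C) = C + C = 2*C)
D(V)*I(5*(-4)) = (-7*(-14))*(2*(5*(-4))) = 98*(2*(-20)) = 98*(-40) = -3920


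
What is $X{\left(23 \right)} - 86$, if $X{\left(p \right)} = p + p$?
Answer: $-40$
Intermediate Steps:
$X{\left(p \right)} = 2 p$
$X{\left(23 \right)} - 86 = 2 \cdot 23 - 86 = 46 - 86 = -40$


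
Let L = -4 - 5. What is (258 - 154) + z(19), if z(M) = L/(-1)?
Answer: 113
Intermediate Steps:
L = -9
z(M) = 9 (z(M) = -9/(-1) = -1*(-9) = 9)
(258 - 154) + z(19) = (258 - 154) + 9 = 104 + 9 = 113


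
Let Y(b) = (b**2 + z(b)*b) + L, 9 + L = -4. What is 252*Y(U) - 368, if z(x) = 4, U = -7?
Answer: 1648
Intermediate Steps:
L = -13 (L = -9 - 4 = -13)
Y(b) = -13 + b**2 + 4*b (Y(b) = (b**2 + 4*b) - 13 = -13 + b**2 + 4*b)
252*Y(U) - 368 = 252*(-13 + (-7)**2 + 4*(-7)) - 368 = 252*(-13 + 49 - 28) - 368 = 252*8 - 368 = 2016 - 368 = 1648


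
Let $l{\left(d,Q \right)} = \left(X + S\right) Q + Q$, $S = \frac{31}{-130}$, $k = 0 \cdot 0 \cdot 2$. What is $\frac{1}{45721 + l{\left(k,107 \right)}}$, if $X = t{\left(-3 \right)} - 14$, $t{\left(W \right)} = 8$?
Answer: $\frac{130}{5870863} \approx 2.2143 \cdot 10^{-5}$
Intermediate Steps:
$X = -6$ ($X = 8 - 14 = -6$)
$k = 0$ ($k = 0 \cdot 2 = 0$)
$S = - \frac{31}{130}$ ($S = 31 \left(- \frac{1}{130}\right) = - \frac{31}{130} \approx -0.23846$)
$l{\left(d,Q \right)} = - \frac{681 Q}{130}$ ($l{\left(d,Q \right)} = \left(-6 - \frac{31}{130}\right) Q + Q = - \frac{811 Q}{130} + Q = - \frac{681 Q}{130}$)
$\frac{1}{45721 + l{\left(k,107 \right)}} = \frac{1}{45721 - \frac{72867}{130}} = \frac{1}{\frac{5870863}{130}} = \frac{130}{5870863}$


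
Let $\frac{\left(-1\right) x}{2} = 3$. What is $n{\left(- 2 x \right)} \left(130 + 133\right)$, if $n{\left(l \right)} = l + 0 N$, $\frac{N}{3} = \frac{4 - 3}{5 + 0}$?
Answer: $3156$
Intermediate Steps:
$x = -6$ ($x = \left(-2\right) 3 = -6$)
$N = \frac{3}{5}$ ($N = 3 \frac{4 - 3}{5 + 0} = 3 \cdot 1 \cdot \frac{1}{5} = 3 \cdot \frac{1}{5} = \frac{3}{5} \approx 0.6$)
$n{\left(l \right)} = l$ ($n{\left(l \right)} = l + 0 \cdot \frac{3}{5} = l + 0 = l$)
$n{\left(- 2 x \right)} \left(130 + 133\right) = \left(-2\right) \left(-6\right) \left(130 + 133\right) = 12 \cdot 263 = 3156$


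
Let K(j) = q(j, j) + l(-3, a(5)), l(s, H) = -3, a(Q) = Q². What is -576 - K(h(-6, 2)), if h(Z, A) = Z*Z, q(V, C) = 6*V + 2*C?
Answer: -861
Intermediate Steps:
q(V, C) = 2*C + 6*V
h(Z, A) = Z²
K(j) = -3 + 8*j (K(j) = (2*j + 6*j) - 3 = 8*j - 3 = -3 + 8*j)
-576 - K(h(-6, 2)) = -576 - (-3 + 8*(-6)²) = -576 - (-3 + 8*36) = -576 - (-3 + 288) = -576 - 1*285 = -576 - 285 = -861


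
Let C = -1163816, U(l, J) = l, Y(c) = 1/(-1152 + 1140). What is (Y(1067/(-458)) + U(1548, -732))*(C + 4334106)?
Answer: 29444068375/6 ≈ 4.9073e+9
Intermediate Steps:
Y(c) = -1/12 (Y(c) = 1/(-12) = -1/12)
(Y(1067/(-458)) + U(1548, -732))*(C + 4334106) = (-1/12 + 1548)*(-1163816 + 4334106) = (18575/12)*3170290 = 29444068375/6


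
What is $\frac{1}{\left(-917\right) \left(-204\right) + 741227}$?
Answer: $\frac{1}{928295} \approx 1.0772 \cdot 10^{-6}$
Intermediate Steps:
$\frac{1}{\left(-917\right) \left(-204\right) + 741227} = \frac{1}{187068 + 741227} = \frac{1}{928295}$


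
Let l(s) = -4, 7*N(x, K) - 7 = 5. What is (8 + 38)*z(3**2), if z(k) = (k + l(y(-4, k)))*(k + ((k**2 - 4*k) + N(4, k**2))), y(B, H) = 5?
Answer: 89700/7 ≈ 12814.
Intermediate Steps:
N(x, K) = 12/7 (N(x, K) = 1 + (1/7)*5 = 1 + 5/7 = 12/7)
z(k) = (-4 + k)*(12/7 + k**2 - 3*k) (z(k) = (k - 4)*(k + ((k**2 - 4*k) + 12/7)) = (-4 + k)*(k + (12/7 + k**2 - 4*k)) = (-4 + k)*(12/7 + k**2 - 3*k))
(8 + 38)*z(3**2) = (8 + 38)*(-48/7 + (3**2)**3 - 7*(3**2)**2 + (96/7)*3**2) = 46*(-48/7 + 9**3 - 7*9**2 + (96/7)*9) = 46*(-48/7 + 729 - 7*81 + 864/7) = 46*(-48/7 + 729 - 567 + 864/7) = 46*(1950/7) = 89700/7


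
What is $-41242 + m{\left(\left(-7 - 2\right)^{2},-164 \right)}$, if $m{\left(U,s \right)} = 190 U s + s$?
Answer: $-2565366$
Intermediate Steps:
$m{\left(U,s \right)} = s + 190 U s$ ($m{\left(U,s \right)} = 190 U s + s = s + 190 U s$)
$-41242 + m{\left(\left(-7 - 2\right)^{2},-164 \right)} = -41242 - 164 \left(1 + 190 \left(-7 - 2\right)^{2}\right) = -41242 - 164 \left(1 + 190 \left(-9\right)^{2}\right) = -41242 - 164 \left(1 + 190 \cdot 81\right) = -41242 - 164 \left(1 + 15390\right) = -41242 - 2524124 = -2565366$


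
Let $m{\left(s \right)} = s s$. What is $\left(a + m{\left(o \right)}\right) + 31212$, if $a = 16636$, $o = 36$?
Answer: $49144$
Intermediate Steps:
$m{\left(s \right)} = s^{2}$
$\left(a + m{\left(o \right)}\right) + 31212 = \left(16636 + 36^{2}\right) + 31212 = \left(16636 + 1296\right) + 31212 = 17932 + 31212 = 49144$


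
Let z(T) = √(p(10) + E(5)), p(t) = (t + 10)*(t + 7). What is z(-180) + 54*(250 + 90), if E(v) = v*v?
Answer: 18360 + √365 ≈ 18379.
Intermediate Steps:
E(v) = v²
p(t) = (7 + t)*(10 + t) (p(t) = (10 + t)*(7 + t) = (7 + t)*(10 + t))
z(T) = √365 (z(T) = √((70 + 10² + 17*10) + 5²) = √((70 + 100 + 170) + 25) = √(340 + 25) = √365)
z(-180) + 54*(250 + 90) = √365 + 54*(250 + 90) = √365 + 54*340 = √365 + 18360 = 18360 + √365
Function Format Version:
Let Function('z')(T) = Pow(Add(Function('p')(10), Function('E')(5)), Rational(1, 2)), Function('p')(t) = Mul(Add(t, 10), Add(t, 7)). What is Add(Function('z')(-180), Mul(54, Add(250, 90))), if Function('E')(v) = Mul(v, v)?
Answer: Add(18360, Pow(365, Rational(1, 2))) ≈ 18379.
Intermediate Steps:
Function('E')(v) = Pow(v, 2)
Function('p')(t) = Mul(Add(7, t), Add(10, t)) (Function('p')(t) = Mul(Add(10, t), Add(7, t)) = Mul(Add(7, t), Add(10, t)))
Function('z')(T) = Pow(365, Rational(1, 2)) (Function('z')(T) = Pow(Add(Add(70, Pow(10, 2), Mul(17, 10)), Pow(5, 2)), Rational(1, 2)) = Pow(Add(Add(70, 100, 170), 25), Rational(1, 2)) = Pow(Add(340, 25), Rational(1, 2)) = Pow(365, Rational(1, 2)))
Add(Function('z')(-180), Mul(54, Add(250, 90))) = Add(Pow(365, Rational(1, 2)), Mul(54, Add(250, 90))) = Add(Pow(365, Rational(1, 2)), Mul(54, 340)) = Add(Pow(365, Rational(1, 2)), 18360) = Add(18360, Pow(365, Rational(1, 2)))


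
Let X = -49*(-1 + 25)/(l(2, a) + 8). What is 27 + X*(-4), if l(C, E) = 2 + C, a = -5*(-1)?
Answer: 419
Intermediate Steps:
a = 5
X = -98 (X = -49*(-1 + 25)/((2 + 2) + 8) = -49*24/(4 + 8) = -49/(12*(1/24)) = -49/½ = -49*2 = -98)
27 + X*(-4) = 27 - 98*(-4) = 27 + 392 = 419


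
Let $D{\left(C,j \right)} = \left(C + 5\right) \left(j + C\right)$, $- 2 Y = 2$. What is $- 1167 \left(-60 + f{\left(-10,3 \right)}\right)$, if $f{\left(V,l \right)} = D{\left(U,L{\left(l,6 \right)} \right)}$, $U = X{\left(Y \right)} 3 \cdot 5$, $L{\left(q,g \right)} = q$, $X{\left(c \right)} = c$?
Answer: $-70020$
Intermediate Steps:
$Y = -1$ ($Y = \left(- \frac{1}{2}\right) 2 = -1$)
$U = -15$ ($U = \left(-1\right) 3 \cdot 5 = \left(-3\right) 5 = -15$)
$D{\left(C,j \right)} = \left(5 + C\right) \left(C + j\right)$
$f{\left(V,l \right)} = 150 - 10 l$ ($f{\left(V,l \right)} = \left(-15\right)^{2} + 5 \left(-15\right) + 5 l - 15 l = 225 - 75 + 5 l - 15 l = 150 - 10 l$)
$- 1167 \left(-60 + f{\left(-10,3 \right)}\right) = - 1167 \left(-60 + \left(150 - 30\right)\right) = - 1167 \left(-60 + 120\right) = \left(-1167\right) 60 = -70020$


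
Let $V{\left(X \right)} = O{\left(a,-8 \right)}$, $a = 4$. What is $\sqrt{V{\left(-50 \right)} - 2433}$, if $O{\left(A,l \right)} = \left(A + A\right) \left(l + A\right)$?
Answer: $i \sqrt{2465} \approx 49.649 i$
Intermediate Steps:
$O{\left(A,l \right)} = 2 A \left(A + l\right)$
$V{\left(X \right)} = -32$ ($V{\left(X \right)} = 2 \cdot 4 \left(4 - 8\right) = 2 \cdot 4 \left(-4\right) = -32$)
$\sqrt{V{\left(-50 \right)} - 2433} = \sqrt{-32 - 2433} = \sqrt{-2465} = i \sqrt{2465}$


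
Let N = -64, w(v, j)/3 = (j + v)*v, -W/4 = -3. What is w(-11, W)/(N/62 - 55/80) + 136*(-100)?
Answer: -11584432/853 ≈ -13581.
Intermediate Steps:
W = 12 (W = -4*(-3) = 12)
w(v, j) = 3*v*(j + v) (w(v, j) = 3*((j + v)*v) = 3*(v*(j + v)) = 3*v*(j + v))
w(-11, W)/(N/62 - 55/80) + 136*(-100) = (3*(-11)*(12 - 11))/(-64/62 - 55/80) + 136*(-100) = (3*(-11)*1)/(-64*1/62 - 55*1/80) - 13600 = -33/(-32/31 - 11/16) - 13600 = -33/(-853/496) - 13600 = -33*(-496/853) - 13600 = 16368/853 - 13600 = -11584432/853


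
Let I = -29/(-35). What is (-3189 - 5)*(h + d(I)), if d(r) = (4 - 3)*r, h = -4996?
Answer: 558410214/35 ≈ 1.5955e+7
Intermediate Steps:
I = 29/35 (I = -29*(-1/35) = 29/35 ≈ 0.82857)
d(r) = r (d(r) = 1*r = r)
(-3189 - 5)*(h + d(I)) = (-3189 - 5)*(-4996 + 29/35) = -3194*(-174831/35) = 558410214/35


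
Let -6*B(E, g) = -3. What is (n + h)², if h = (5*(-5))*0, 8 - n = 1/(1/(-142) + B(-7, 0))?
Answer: 43681/1225 ≈ 35.658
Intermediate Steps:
B(E, g) = ½ (B(E, g) = -⅙*(-3) = ½)
n = 209/35 (n = 8 - 1/(1/(-142) + ½) = 8 - 1/(-1/142 + ½) = 8 - 1/35/71 = 8 - 1*71/35 = 8 - 71/35 = 209/35 ≈ 5.9714)
h = 0 (h = -25*0 = 0)
(n + h)² = (209/35 + 0)² = (209/35)² = 43681/1225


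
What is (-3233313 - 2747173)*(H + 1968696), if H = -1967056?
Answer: -9807997040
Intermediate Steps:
(-3233313 - 2747173)*(H + 1968696) = (-3233313 - 2747173)*(-1967056 + 1968696) = -5980486*1640 = -9807997040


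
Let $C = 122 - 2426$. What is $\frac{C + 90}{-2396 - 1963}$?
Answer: $\frac{738}{1453} \approx 0.50791$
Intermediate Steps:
$C = -2304$
$\frac{C + 90}{-2396 - 1963} = \frac{-2304 + 90}{-2396 - 1963} = - \frac{2214}{-4359} = \left(-2214\right) \left(- \frac{1}{4359}\right) = \frac{738}{1453}$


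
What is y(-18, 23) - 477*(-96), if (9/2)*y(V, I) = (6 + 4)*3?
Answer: 137396/3 ≈ 45799.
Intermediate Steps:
y(V, I) = 20/3 (y(V, I) = 2*((6 + 4)*3)/9 = 2*(10*3)/9 = (2/9)*30 = 20/3)
y(-18, 23) - 477*(-96) = 20/3 - 477*(-96) = 20/3 + 45792 = 137396/3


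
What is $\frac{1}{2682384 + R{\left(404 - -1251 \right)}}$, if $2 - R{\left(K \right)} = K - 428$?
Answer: $\frac{1}{2681159} \approx 3.7297 \cdot 10^{-7}$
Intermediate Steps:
$R{\left(K \right)} = 430 - K$ ($R{\left(K \right)} = 2 - \left(K - 428\right) = 2 - \left(-428 + K\right) = 430 - K$)
$\frac{1}{2682384 + R{\left(404 - -1251 \right)}} = \frac{1}{2682384 + \left(430 - \left(404 - -1251\right)\right)} = \frac{1}{2682384 + \left(430 - \left(404 + 1251\right)\right)} = \frac{1}{2682384 + \left(430 - 1655\right)} = \frac{1}{2682384 - 1225} = \frac{1}{2681159}$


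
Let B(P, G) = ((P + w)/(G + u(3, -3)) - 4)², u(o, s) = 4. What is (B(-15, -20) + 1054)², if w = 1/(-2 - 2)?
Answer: 18967845433681/16777216 ≈ 1.1306e+6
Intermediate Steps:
w = -¼ (w = 1/(-4) = -¼ ≈ -0.25000)
B(P, G) = (-4 + (-¼ + P)/(4 + G))² (B(P, G) = ((P - ¼)/(G + 4) - 4)² = ((-¼ + P)/(4 + G) - 4)² = (-4 + (-¼ + P)/(4 + G))²)
(B(-15, -20) + 1054)² = ((65 - 4*(-15) + 16*(-20))²/(16*(4 - 20)²) + 1054)² = ((1/16)*(65 + 60 - 320)²/(-16)² + 1054)² = ((1/16)*(1/256)*(-195)² + 1054)² = ((1/16)*(1/256)*38025 + 1054)² = (38025/4096 + 1054)² = (4355209/4096)² = 18967845433681/16777216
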